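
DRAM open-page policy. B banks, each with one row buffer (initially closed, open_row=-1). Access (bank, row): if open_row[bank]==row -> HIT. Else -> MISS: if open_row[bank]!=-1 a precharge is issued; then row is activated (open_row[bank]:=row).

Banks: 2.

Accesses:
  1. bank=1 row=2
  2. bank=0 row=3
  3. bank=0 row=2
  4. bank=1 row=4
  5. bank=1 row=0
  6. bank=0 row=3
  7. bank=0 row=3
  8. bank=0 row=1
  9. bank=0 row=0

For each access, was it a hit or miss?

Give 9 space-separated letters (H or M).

Acc 1: bank1 row2 -> MISS (open row2); precharges=0
Acc 2: bank0 row3 -> MISS (open row3); precharges=0
Acc 3: bank0 row2 -> MISS (open row2); precharges=1
Acc 4: bank1 row4 -> MISS (open row4); precharges=2
Acc 5: bank1 row0 -> MISS (open row0); precharges=3
Acc 6: bank0 row3 -> MISS (open row3); precharges=4
Acc 7: bank0 row3 -> HIT
Acc 8: bank0 row1 -> MISS (open row1); precharges=5
Acc 9: bank0 row0 -> MISS (open row0); precharges=6

Answer: M M M M M M H M M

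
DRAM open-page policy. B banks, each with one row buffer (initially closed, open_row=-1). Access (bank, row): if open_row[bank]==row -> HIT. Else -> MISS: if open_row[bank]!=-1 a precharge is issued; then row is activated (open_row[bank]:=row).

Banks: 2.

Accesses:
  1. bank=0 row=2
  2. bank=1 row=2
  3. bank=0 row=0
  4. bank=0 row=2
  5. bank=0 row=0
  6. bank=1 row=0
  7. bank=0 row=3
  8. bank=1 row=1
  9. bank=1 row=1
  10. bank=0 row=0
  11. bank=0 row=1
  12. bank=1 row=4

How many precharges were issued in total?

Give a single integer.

Answer: 9

Derivation:
Acc 1: bank0 row2 -> MISS (open row2); precharges=0
Acc 2: bank1 row2 -> MISS (open row2); precharges=0
Acc 3: bank0 row0 -> MISS (open row0); precharges=1
Acc 4: bank0 row2 -> MISS (open row2); precharges=2
Acc 5: bank0 row0 -> MISS (open row0); precharges=3
Acc 6: bank1 row0 -> MISS (open row0); precharges=4
Acc 7: bank0 row3 -> MISS (open row3); precharges=5
Acc 8: bank1 row1 -> MISS (open row1); precharges=6
Acc 9: bank1 row1 -> HIT
Acc 10: bank0 row0 -> MISS (open row0); precharges=7
Acc 11: bank0 row1 -> MISS (open row1); precharges=8
Acc 12: bank1 row4 -> MISS (open row4); precharges=9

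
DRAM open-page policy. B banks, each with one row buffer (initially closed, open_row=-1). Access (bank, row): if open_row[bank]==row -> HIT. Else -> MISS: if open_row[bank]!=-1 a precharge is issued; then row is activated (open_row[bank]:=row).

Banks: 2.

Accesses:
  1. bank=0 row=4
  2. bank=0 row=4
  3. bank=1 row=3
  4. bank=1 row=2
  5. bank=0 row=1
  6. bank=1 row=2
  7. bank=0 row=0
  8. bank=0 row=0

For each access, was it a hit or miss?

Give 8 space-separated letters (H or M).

Acc 1: bank0 row4 -> MISS (open row4); precharges=0
Acc 2: bank0 row4 -> HIT
Acc 3: bank1 row3 -> MISS (open row3); precharges=0
Acc 4: bank1 row2 -> MISS (open row2); precharges=1
Acc 5: bank0 row1 -> MISS (open row1); precharges=2
Acc 6: bank1 row2 -> HIT
Acc 7: bank0 row0 -> MISS (open row0); precharges=3
Acc 8: bank0 row0 -> HIT

Answer: M H M M M H M H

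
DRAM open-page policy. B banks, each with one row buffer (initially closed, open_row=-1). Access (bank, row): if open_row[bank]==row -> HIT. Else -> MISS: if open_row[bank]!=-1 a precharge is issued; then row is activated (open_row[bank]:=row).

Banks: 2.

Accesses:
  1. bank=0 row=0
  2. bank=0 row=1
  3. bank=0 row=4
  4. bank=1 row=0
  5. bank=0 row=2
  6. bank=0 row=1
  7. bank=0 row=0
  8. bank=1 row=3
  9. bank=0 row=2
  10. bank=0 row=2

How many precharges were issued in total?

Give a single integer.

Acc 1: bank0 row0 -> MISS (open row0); precharges=0
Acc 2: bank0 row1 -> MISS (open row1); precharges=1
Acc 3: bank0 row4 -> MISS (open row4); precharges=2
Acc 4: bank1 row0 -> MISS (open row0); precharges=2
Acc 5: bank0 row2 -> MISS (open row2); precharges=3
Acc 6: bank0 row1 -> MISS (open row1); precharges=4
Acc 7: bank0 row0 -> MISS (open row0); precharges=5
Acc 8: bank1 row3 -> MISS (open row3); precharges=6
Acc 9: bank0 row2 -> MISS (open row2); precharges=7
Acc 10: bank0 row2 -> HIT

Answer: 7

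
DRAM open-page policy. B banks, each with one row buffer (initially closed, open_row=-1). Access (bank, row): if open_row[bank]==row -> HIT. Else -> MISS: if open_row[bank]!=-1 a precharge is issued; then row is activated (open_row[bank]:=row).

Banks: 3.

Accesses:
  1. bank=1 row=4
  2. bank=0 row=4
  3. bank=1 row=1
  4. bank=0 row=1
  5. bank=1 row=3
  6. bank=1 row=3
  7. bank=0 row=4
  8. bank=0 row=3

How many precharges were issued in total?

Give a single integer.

Acc 1: bank1 row4 -> MISS (open row4); precharges=0
Acc 2: bank0 row4 -> MISS (open row4); precharges=0
Acc 3: bank1 row1 -> MISS (open row1); precharges=1
Acc 4: bank0 row1 -> MISS (open row1); precharges=2
Acc 5: bank1 row3 -> MISS (open row3); precharges=3
Acc 6: bank1 row3 -> HIT
Acc 7: bank0 row4 -> MISS (open row4); precharges=4
Acc 8: bank0 row3 -> MISS (open row3); precharges=5

Answer: 5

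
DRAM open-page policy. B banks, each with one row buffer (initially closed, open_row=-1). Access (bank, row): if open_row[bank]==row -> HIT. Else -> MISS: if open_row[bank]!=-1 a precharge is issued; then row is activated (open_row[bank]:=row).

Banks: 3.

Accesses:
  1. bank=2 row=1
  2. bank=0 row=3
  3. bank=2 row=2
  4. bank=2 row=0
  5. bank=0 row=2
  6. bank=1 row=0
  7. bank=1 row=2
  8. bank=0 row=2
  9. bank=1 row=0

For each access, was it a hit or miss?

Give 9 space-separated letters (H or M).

Answer: M M M M M M M H M

Derivation:
Acc 1: bank2 row1 -> MISS (open row1); precharges=0
Acc 2: bank0 row3 -> MISS (open row3); precharges=0
Acc 3: bank2 row2 -> MISS (open row2); precharges=1
Acc 4: bank2 row0 -> MISS (open row0); precharges=2
Acc 5: bank0 row2 -> MISS (open row2); precharges=3
Acc 6: bank1 row0 -> MISS (open row0); precharges=3
Acc 7: bank1 row2 -> MISS (open row2); precharges=4
Acc 8: bank0 row2 -> HIT
Acc 9: bank1 row0 -> MISS (open row0); precharges=5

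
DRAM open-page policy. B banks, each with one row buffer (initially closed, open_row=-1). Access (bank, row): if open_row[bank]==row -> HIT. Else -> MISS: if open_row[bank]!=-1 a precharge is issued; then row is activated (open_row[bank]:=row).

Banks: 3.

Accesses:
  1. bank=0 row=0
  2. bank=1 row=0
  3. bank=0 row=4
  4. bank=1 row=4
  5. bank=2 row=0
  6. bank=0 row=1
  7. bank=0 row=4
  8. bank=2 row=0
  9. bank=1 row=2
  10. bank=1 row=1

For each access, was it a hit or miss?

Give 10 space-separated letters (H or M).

Answer: M M M M M M M H M M

Derivation:
Acc 1: bank0 row0 -> MISS (open row0); precharges=0
Acc 2: bank1 row0 -> MISS (open row0); precharges=0
Acc 3: bank0 row4 -> MISS (open row4); precharges=1
Acc 4: bank1 row4 -> MISS (open row4); precharges=2
Acc 5: bank2 row0 -> MISS (open row0); precharges=2
Acc 6: bank0 row1 -> MISS (open row1); precharges=3
Acc 7: bank0 row4 -> MISS (open row4); precharges=4
Acc 8: bank2 row0 -> HIT
Acc 9: bank1 row2 -> MISS (open row2); precharges=5
Acc 10: bank1 row1 -> MISS (open row1); precharges=6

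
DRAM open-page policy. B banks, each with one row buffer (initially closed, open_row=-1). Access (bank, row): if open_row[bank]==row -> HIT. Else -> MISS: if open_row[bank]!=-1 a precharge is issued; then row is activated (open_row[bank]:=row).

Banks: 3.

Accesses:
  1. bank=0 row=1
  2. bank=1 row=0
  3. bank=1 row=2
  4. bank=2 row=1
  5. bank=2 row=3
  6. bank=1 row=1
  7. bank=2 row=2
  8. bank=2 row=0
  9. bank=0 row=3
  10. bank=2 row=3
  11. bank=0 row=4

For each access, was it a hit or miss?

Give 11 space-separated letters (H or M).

Answer: M M M M M M M M M M M

Derivation:
Acc 1: bank0 row1 -> MISS (open row1); precharges=0
Acc 2: bank1 row0 -> MISS (open row0); precharges=0
Acc 3: bank1 row2 -> MISS (open row2); precharges=1
Acc 4: bank2 row1 -> MISS (open row1); precharges=1
Acc 5: bank2 row3 -> MISS (open row3); precharges=2
Acc 6: bank1 row1 -> MISS (open row1); precharges=3
Acc 7: bank2 row2 -> MISS (open row2); precharges=4
Acc 8: bank2 row0 -> MISS (open row0); precharges=5
Acc 9: bank0 row3 -> MISS (open row3); precharges=6
Acc 10: bank2 row3 -> MISS (open row3); precharges=7
Acc 11: bank0 row4 -> MISS (open row4); precharges=8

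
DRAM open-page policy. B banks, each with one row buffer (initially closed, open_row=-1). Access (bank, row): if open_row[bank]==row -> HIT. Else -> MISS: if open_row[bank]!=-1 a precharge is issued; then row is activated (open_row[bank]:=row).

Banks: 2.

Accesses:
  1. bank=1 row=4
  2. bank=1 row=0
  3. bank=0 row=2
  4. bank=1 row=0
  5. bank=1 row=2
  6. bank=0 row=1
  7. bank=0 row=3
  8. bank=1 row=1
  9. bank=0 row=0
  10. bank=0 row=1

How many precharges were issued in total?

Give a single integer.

Acc 1: bank1 row4 -> MISS (open row4); precharges=0
Acc 2: bank1 row0 -> MISS (open row0); precharges=1
Acc 3: bank0 row2 -> MISS (open row2); precharges=1
Acc 4: bank1 row0 -> HIT
Acc 5: bank1 row2 -> MISS (open row2); precharges=2
Acc 6: bank0 row1 -> MISS (open row1); precharges=3
Acc 7: bank0 row3 -> MISS (open row3); precharges=4
Acc 8: bank1 row1 -> MISS (open row1); precharges=5
Acc 9: bank0 row0 -> MISS (open row0); precharges=6
Acc 10: bank0 row1 -> MISS (open row1); precharges=7

Answer: 7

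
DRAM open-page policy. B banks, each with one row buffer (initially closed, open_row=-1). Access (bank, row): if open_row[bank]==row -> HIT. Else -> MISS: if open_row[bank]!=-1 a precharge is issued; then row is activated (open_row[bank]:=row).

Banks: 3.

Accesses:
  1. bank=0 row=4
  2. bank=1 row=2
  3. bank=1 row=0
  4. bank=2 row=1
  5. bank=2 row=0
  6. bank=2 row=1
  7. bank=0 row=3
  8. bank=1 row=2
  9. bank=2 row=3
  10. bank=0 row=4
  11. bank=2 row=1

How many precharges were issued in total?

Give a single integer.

Acc 1: bank0 row4 -> MISS (open row4); precharges=0
Acc 2: bank1 row2 -> MISS (open row2); precharges=0
Acc 3: bank1 row0 -> MISS (open row0); precharges=1
Acc 4: bank2 row1 -> MISS (open row1); precharges=1
Acc 5: bank2 row0 -> MISS (open row0); precharges=2
Acc 6: bank2 row1 -> MISS (open row1); precharges=3
Acc 7: bank0 row3 -> MISS (open row3); precharges=4
Acc 8: bank1 row2 -> MISS (open row2); precharges=5
Acc 9: bank2 row3 -> MISS (open row3); precharges=6
Acc 10: bank0 row4 -> MISS (open row4); precharges=7
Acc 11: bank2 row1 -> MISS (open row1); precharges=8

Answer: 8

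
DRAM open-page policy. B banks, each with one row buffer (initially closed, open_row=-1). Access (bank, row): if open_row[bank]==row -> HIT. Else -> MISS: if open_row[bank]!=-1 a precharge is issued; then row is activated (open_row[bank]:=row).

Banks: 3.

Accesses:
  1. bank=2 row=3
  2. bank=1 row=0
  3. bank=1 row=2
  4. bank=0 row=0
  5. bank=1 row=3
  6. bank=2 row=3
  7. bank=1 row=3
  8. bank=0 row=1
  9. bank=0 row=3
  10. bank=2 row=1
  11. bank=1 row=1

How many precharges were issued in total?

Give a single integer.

Answer: 6

Derivation:
Acc 1: bank2 row3 -> MISS (open row3); precharges=0
Acc 2: bank1 row0 -> MISS (open row0); precharges=0
Acc 3: bank1 row2 -> MISS (open row2); precharges=1
Acc 4: bank0 row0 -> MISS (open row0); precharges=1
Acc 5: bank1 row3 -> MISS (open row3); precharges=2
Acc 6: bank2 row3 -> HIT
Acc 7: bank1 row3 -> HIT
Acc 8: bank0 row1 -> MISS (open row1); precharges=3
Acc 9: bank0 row3 -> MISS (open row3); precharges=4
Acc 10: bank2 row1 -> MISS (open row1); precharges=5
Acc 11: bank1 row1 -> MISS (open row1); precharges=6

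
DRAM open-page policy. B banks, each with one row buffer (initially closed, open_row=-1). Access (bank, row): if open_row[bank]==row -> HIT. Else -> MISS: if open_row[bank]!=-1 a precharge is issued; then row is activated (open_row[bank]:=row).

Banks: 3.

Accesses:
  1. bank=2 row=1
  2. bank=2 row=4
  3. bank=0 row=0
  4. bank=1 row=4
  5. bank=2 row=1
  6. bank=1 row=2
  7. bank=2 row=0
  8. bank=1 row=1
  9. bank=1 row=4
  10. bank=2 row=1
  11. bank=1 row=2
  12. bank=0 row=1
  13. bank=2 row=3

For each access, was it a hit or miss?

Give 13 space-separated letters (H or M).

Acc 1: bank2 row1 -> MISS (open row1); precharges=0
Acc 2: bank2 row4 -> MISS (open row4); precharges=1
Acc 3: bank0 row0 -> MISS (open row0); precharges=1
Acc 4: bank1 row4 -> MISS (open row4); precharges=1
Acc 5: bank2 row1 -> MISS (open row1); precharges=2
Acc 6: bank1 row2 -> MISS (open row2); precharges=3
Acc 7: bank2 row0 -> MISS (open row0); precharges=4
Acc 8: bank1 row1 -> MISS (open row1); precharges=5
Acc 9: bank1 row4 -> MISS (open row4); precharges=6
Acc 10: bank2 row1 -> MISS (open row1); precharges=7
Acc 11: bank1 row2 -> MISS (open row2); precharges=8
Acc 12: bank0 row1 -> MISS (open row1); precharges=9
Acc 13: bank2 row3 -> MISS (open row3); precharges=10

Answer: M M M M M M M M M M M M M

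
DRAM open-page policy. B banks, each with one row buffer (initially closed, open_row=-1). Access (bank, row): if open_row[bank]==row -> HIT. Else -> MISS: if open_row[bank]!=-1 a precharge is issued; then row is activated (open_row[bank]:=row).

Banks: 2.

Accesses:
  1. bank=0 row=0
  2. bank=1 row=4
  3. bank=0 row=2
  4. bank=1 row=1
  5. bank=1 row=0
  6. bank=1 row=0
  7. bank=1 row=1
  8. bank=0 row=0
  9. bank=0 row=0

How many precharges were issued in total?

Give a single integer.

Answer: 5

Derivation:
Acc 1: bank0 row0 -> MISS (open row0); precharges=0
Acc 2: bank1 row4 -> MISS (open row4); precharges=0
Acc 3: bank0 row2 -> MISS (open row2); precharges=1
Acc 4: bank1 row1 -> MISS (open row1); precharges=2
Acc 5: bank1 row0 -> MISS (open row0); precharges=3
Acc 6: bank1 row0 -> HIT
Acc 7: bank1 row1 -> MISS (open row1); precharges=4
Acc 8: bank0 row0 -> MISS (open row0); precharges=5
Acc 9: bank0 row0 -> HIT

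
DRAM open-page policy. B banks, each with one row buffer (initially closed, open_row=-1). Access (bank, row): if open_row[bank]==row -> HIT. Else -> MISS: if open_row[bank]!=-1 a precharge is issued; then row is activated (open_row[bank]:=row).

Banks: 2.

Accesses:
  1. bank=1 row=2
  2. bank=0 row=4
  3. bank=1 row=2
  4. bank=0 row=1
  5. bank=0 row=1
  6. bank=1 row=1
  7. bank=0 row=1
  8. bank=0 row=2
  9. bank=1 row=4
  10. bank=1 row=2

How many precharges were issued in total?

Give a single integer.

Answer: 5

Derivation:
Acc 1: bank1 row2 -> MISS (open row2); precharges=0
Acc 2: bank0 row4 -> MISS (open row4); precharges=0
Acc 3: bank1 row2 -> HIT
Acc 4: bank0 row1 -> MISS (open row1); precharges=1
Acc 5: bank0 row1 -> HIT
Acc 6: bank1 row1 -> MISS (open row1); precharges=2
Acc 7: bank0 row1 -> HIT
Acc 8: bank0 row2 -> MISS (open row2); precharges=3
Acc 9: bank1 row4 -> MISS (open row4); precharges=4
Acc 10: bank1 row2 -> MISS (open row2); precharges=5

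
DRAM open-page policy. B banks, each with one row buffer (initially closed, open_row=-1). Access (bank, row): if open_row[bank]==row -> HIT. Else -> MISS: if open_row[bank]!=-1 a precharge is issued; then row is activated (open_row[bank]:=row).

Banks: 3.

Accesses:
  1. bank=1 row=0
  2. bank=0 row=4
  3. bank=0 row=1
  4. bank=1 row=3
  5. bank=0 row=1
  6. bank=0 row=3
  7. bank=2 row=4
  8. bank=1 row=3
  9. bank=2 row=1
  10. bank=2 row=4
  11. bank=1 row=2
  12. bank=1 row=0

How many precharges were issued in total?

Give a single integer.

Acc 1: bank1 row0 -> MISS (open row0); precharges=0
Acc 2: bank0 row4 -> MISS (open row4); precharges=0
Acc 3: bank0 row1 -> MISS (open row1); precharges=1
Acc 4: bank1 row3 -> MISS (open row3); precharges=2
Acc 5: bank0 row1 -> HIT
Acc 6: bank0 row3 -> MISS (open row3); precharges=3
Acc 7: bank2 row4 -> MISS (open row4); precharges=3
Acc 8: bank1 row3 -> HIT
Acc 9: bank2 row1 -> MISS (open row1); precharges=4
Acc 10: bank2 row4 -> MISS (open row4); precharges=5
Acc 11: bank1 row2 -> MISS (open row2); precharges=6
Acc 12: bank1 row0 -> MISS (open row0); precharges=7

Answer: 7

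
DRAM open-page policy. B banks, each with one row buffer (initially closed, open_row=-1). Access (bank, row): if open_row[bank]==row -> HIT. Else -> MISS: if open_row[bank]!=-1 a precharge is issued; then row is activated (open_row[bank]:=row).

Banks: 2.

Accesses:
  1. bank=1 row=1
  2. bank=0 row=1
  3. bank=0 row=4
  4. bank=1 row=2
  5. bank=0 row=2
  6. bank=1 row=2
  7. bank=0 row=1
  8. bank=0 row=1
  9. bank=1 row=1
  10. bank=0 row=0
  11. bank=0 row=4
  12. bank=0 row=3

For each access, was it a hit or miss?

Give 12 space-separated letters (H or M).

Acc 1: bank1 row1 -> MISS (open row1); precharges=0
Acc 2: bank0 row1 -> MISS (open row1); precharges=0
Acc 3: bank0 row4 -> MISS (open row4); precharges=1
Acc 4: bank1 row2 -> MISS (open row2); precharges=2
Acc 5: bank0 row2 -> MISS (open row2); precharges=3
Acc 6: bank1 row2 -> HIT
Acc 7: bank0 row1 -> MISS (open row1); precharges=4
Acc 8: bank0 row1 -> HIT
Acc 9: bank1 row1 -> MISS (open row1); precharges=5
Acc 10: bank0 row0 -> MISS (open row0); precharges=6
Acc 11: bank0 row4 -> MISS (open row4); precharges=7
Acc 12: bank0 row3 -> MISS (open row3); precharges=8

Answer: M M M M M H M H M M M M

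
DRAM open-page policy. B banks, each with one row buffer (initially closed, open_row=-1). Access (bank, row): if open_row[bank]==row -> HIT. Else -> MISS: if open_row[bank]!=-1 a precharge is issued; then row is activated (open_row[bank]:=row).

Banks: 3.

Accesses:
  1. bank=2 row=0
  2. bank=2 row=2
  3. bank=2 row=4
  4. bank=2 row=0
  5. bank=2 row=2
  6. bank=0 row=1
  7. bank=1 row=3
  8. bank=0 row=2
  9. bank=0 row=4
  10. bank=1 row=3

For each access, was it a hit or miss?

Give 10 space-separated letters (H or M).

Acc 1: bank2 row0 -> MISS (open row0); precharges=0
Acc 2: bank2 row2 -> MISS (open row2); precharges=1
Acc 3: bank2 row4 -> MISS (open row4); precharges=2
Acc 4: bank2 row0 -> MISS (open row0); precharges=3
Acc 5: bank2 row2 -> MISS (open row2); precharges=4
Acc 6: bank0 row1 -> MISS (open row1); precharges=4
Acc 7: bank1 row3 -> MISS (open row3); precharges=4
Acc 8: bank0 row2 -> MISS (open row2); precharges=5
Acc 9: bank0 row4 -> MISS (open row4); precharges=6
Acc 10: bank1 row3 -> HIT

Answer: M M M M M M M M M H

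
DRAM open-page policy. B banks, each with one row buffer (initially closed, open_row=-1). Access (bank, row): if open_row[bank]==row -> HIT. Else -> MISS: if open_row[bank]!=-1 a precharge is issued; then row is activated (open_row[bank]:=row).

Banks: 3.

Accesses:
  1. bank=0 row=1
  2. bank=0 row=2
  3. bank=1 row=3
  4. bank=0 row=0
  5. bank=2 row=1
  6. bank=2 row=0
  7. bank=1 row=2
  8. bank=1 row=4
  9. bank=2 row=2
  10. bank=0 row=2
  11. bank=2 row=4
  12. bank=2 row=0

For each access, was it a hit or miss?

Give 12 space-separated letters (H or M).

Answer: M M M M M M M M M M M M

Derivation:
Acc 1: bank0 row1 -> MISS (open row1); precharges=0
Acc 2: bank0 row2 -> MISS (open row2); precharges=1
Acc 3: bank1 row3 -> MISS (open row3); precharges=1
Acc 4: bank0 row0 -> MISS (open row0); precharges=2
Acc 5: bank2 row1 -> MISS (open row1); precharges=2
Acc 6: bank2 row0 -> MISS (open row0); precharges=3
Acc 7: bank1 row2 -> MISS (open row2); precharges=4
Acc 8: bank1 row4 -> MISS (open row4); precharges=5
Acc 9: bank2 row2 -> MISS (open row2); precharges=6
Acc 10: bank0 row2 -> MISS (open row2); precharges=7
Acc 11: bank2 row4 -> MISS (open row4); precharges=8
Acc 12: bank2 row0 -> MISS (open row0); precharges=9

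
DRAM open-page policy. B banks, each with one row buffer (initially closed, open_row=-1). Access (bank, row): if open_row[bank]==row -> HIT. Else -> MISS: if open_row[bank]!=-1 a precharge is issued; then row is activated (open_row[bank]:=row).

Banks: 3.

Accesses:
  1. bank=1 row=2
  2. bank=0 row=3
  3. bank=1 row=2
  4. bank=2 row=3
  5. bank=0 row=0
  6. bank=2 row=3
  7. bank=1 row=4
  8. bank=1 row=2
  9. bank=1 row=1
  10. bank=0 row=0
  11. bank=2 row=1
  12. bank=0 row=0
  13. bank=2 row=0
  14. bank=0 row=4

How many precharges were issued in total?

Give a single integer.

Answer: 7

Derivation:
Acc 1: bank1 row2 -> MISS (open row2); precharges=0
Acc 2: bank0 row3 -> MISS (open row3); precharges=0
Acc 3: bank1 row2 -> HIT
Acc 4: bank2 row3 -> MISS (open row3); precharges=0
Acc 5: bank0 row0 -> MISS (open row0); precharges=1
Acc 6: bank2 row3 -> HIT
Acc 7: bank1 row4 -> MISS (open row4); precharges=2
Acc 8: bank1 row2 -> MISS (open row2); precharges=3
Acc 9: bank1 row1 -> MISS (open row1); precharges=4
Acc 10: bank0 row0 -> HIT
Acc 11: bank2 row1 -> MISS (open row1); precharges=5
Acc 12: bank0 row0 -> HIT
Acc 13: bank2 row0 -> MISS (open row0); precharges=6
Acc 14: bank0 row4 -> MISS (open row4); precharges=7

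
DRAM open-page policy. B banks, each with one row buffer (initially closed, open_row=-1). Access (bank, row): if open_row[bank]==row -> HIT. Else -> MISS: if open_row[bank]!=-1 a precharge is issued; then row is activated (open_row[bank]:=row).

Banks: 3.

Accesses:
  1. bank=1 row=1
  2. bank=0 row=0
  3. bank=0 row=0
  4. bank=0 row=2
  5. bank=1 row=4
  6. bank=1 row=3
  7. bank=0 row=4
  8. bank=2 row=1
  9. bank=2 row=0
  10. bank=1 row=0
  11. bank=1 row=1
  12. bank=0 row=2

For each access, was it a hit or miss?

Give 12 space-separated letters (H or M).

Acc 1: bank1 row1 -> MISS (open row1); precharges=0
Acc 2: bank0 row0 -> MISS (open row0); precharges=0
Acc 3: bank0 row0 -> HIT
Acc 4: bank0 row2 -> MISS (open row2); precharges=1
Acc 5: bank1 row4 -> MISS (open row4); precharges=2
Acc 6: bank1 row3 -> MISS (open row3); precharges=3
Acc 7: bank0 row4 -> MISS (open row4); precharges=4
Acc 8: bank2 row1 -> MISS (open row1); precharges=4
Acc 9: bank2 row0 -> MISS (open row0); precharges=5
Acc 10: bank1 row0 -> MISS (open row0); precharges=6
Acc 11: bank1 row1 -> MISS (open row1); precharges=7
Acc 12: bank0 row2 -> MISS (open row2); precharges=8

Answer: M M H M M M M M M M M M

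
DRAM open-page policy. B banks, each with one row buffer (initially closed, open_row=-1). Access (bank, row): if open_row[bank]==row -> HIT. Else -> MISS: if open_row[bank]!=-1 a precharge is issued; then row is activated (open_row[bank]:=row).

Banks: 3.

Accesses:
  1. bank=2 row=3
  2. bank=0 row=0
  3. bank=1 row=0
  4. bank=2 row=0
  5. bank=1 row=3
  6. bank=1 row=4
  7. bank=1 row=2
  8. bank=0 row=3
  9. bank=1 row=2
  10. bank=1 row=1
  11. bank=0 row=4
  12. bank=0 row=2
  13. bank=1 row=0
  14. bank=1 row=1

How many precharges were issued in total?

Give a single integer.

Answer: 10

Derivation:
Acc 1: bank2 row3 -> MISS (open row3); precharges=0
Acc 2: bank0 row0 -> MISS (open row0); precharges=0
Acc 3: bank1 row0 -> MISS (open row0); precharges=0
Acc 4: bank2 row0 -> MISS (open row0); precharges=1
Acc 5: bank1 row3 -> MISS (open row3); precharges=2
Acc 6: bank1 row4 -> MISS (open row4); precharges=3
Acc 7: bank1 row2 -> MISS (open row2); precharges=4
Acc 8: bank0 row3 -> MISS (open row3); precharges=5
Acc 9: bank1 row2 -> HIT
Acc 10: bank1 row1 -> MISS (open row1); precharges=6
Acc 11: bank0 row4 -> MISS (open row4); precharges=7
Acc 12: bank0 row2 -> MISS (open row2); precharges=8
Acc 13: bank1 row0 -> MISS (open row0); precharges=9
Acc 14: bank1 row1 -> MISS (open row1); precharges=10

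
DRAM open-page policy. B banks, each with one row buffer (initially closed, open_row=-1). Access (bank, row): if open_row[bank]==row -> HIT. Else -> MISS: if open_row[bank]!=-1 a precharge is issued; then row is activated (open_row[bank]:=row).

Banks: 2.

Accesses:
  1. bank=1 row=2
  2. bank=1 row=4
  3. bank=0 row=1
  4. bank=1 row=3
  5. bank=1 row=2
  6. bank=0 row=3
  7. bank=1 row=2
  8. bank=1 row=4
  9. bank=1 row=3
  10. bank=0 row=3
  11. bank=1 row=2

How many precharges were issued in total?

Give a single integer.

Answer: 7

Derivation:
Acc 1: bank1 row2 -> MISS (open row2); precharges=0
Acc 2: bank1 row4 -> MISS (open row4); precharges=1
Acc 3: bank0 row1 -> MISS (open row1); precharges=1
Acc 4: bank1 row3 -> MISS (open row3); precharges=2
Acc 5: bank1 row2 -> MISS (open row2); precharges=3
Acc 6: bank0 row3 -> MISS (open row3); precharges=4
Acc 7: bank1 row2 -> HIT
Acc 8: bank1 row4 -> MISS (open row4); precharges=5
Acc 9: bank1 row3 -> MISS (open row3); precharges=6
Acc 10: bank0 row3 -> HIT
Acc 11: bank1 row2 -> MISS (open row2); precharges=7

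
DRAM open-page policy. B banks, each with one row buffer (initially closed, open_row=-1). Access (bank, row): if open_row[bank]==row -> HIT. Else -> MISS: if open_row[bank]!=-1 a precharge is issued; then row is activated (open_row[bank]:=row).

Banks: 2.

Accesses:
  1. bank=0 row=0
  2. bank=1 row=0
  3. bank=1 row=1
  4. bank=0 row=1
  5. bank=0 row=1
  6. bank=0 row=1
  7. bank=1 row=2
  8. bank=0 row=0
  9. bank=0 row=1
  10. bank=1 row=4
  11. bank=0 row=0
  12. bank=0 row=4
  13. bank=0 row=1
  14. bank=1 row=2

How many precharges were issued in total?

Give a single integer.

Acc 1: bank0 row0 -> MISS (open row0); precharges=0
Acc 2: bank1 row0 -> MISS (open row0); precharges=0
Acc 3: bank1 row1 -> MISS (open row1); precharges=1
Acc 4: bank0 row1 -> MISS (open row1); precharges=2
Acc 5: bank0 row1 -> HIT
Acc 6: bank0 row1 -> HIT
Acc 7: bank1 row2 -> MISS (open row2); precharges=3
Acc 8: bank0 row0 -> MISS (open row0); precharges=4
Acc 9: bank0 row1 -> MISS (open row1); precharges=5
Acc 10: bank1 row4 -> MISS (open row4); precharges=6
Acc 11: bank0 row0 -> MISS (open row0); precharges=7
Acc 12: bank0 row4 -> MISS (open row4); precharges=8
Acc 13: bank0 row1 -> MISS (open row1); precharges=9
Acc 14: bank1 row2 -> MISS (open row2); precharges=10

Answer: 10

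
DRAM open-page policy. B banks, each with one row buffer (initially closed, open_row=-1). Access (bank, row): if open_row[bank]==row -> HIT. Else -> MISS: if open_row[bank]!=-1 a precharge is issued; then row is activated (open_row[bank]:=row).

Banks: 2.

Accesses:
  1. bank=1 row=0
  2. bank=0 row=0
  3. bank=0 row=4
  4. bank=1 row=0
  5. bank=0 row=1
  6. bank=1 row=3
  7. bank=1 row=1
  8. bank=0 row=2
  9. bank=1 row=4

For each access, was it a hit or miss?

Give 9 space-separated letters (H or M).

Answer: M M M H M M M M M

Derivation:
Acc 1: bank1 row0 -> MISS (open row0); precharges=0
Acc 2: bank0 row0 -> MISS (open row0); precharges=0
Acc 3: bank0 row4 -> MISS (open row4); precharges=1
Acc 4: bank1 row0 -> HIT
Acc 5: bank0 row1 -> MISS (open row1); precharges=2
Acc 6: bank1 row3 -> MISS (open row3); precharges=3
Acc 7: bank1 row1 -> MISS (open row1); precharges=4
Acc 8: bank0 row2 -> MISS (open row2); precharges=5
Acc 9: bank1 row4 -> MISS (open row4); precharges=6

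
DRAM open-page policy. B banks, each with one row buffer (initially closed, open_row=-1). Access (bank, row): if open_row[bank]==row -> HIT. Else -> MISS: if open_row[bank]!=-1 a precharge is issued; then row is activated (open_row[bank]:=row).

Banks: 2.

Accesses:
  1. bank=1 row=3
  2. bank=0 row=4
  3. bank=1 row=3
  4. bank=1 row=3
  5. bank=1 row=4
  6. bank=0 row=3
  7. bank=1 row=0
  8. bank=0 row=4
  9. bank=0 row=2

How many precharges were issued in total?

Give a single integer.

Answer: 5

Derivation:
Acc 1: bank1 row3 -> MISS (open row3); precharges=0
Acc 2: bank0 row4 -> MISS (open row4); precharges=0
Acc 3: bank1 row3 -> HIT
Acc 4: bank1 row3 -> HIT
Acc 5: bank1 row4 -> MISS (open row4); precharges=1
Acc 6: bank0 row3 -> MISS (open row3); precharges=2
Acc 7: bank1 row0 -> MISS (open row0); precharges=3
Acc 8: bank0 row4 -> MISS (open row4); precharges=4
Acc 9: bank0 row2 -> MISS (open row2); precharges=5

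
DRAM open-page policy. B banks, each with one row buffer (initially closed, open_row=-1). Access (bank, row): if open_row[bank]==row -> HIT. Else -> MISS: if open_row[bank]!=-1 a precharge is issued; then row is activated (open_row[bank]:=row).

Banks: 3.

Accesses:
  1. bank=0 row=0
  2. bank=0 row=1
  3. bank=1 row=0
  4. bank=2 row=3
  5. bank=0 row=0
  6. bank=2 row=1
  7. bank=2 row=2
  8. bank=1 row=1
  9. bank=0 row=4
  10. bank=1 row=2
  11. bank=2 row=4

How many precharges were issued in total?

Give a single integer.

Answer: 8

Derivation:
Acc 1: bank0 row0 -> MISS (open row0); precharges=0
Acc 2: bank0 row1 -> MISS (open row1); precharges=1
Acc 3: bank1 row0 -> MISS (open row0); precharges=1
Acc 4: bank2 row3 -> MISS (open row3); precharges=1
Acc 5: bank0 row0 -> MISS (open row0); precharges=2
Acc 6: bank2 row1 -> MISS (open row1); precharges=3
Acc 7: bank2 row2 -> MISS (open row2); precharges=4
Acc 8: bank1 row1 -> MISS (open row1); precharges=5
Acc 9: bank0 row4 -> MISS (open row4); precharges=6
Acc 10: bank1 row2 -> MISS (open row2); precharges=7
Acc 11: bank2 row4 -> MISS (open row4); precharges=8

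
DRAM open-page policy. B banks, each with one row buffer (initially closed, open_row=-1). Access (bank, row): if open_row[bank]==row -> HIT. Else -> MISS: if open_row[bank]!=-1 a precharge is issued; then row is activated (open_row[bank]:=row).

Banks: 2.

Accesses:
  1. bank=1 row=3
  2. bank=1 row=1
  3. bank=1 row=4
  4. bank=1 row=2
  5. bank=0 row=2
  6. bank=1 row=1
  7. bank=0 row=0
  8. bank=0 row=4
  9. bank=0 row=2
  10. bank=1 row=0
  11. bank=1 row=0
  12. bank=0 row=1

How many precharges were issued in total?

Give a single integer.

Answer: 9

Derivation:
Acc 1: bank1 row3 -> MISS (open row3); precharges=0
Acc 2: bank1 row1 -> MISS (open row1); precharges=1
Acc 3: bank1 row4 -> MISS (open row4); precharges=2
Acc 4: bank1 row2 -> MISS (open row2); precharges=3
Acc 5: bank0 row2 -> MISS (open row2); precharges=3
Acc 6: bank1 row1 -> MISS (open row1); precharges=4
Acc 7: bank0 row0 -> MISS (open row0); precharges=5
Acc 8: bank0 row4 -> MISS (open row4); precharges=6
Acc 9: bank0 row2 -> MISS (open row2); precharges=7
Acc 10: bank1 row0 -> MISS (open row0); precharges=8
Acc 11: bank1 row0 -> HIT
Acc 12: bank0 row1 -> MISS (open row1); precharges=9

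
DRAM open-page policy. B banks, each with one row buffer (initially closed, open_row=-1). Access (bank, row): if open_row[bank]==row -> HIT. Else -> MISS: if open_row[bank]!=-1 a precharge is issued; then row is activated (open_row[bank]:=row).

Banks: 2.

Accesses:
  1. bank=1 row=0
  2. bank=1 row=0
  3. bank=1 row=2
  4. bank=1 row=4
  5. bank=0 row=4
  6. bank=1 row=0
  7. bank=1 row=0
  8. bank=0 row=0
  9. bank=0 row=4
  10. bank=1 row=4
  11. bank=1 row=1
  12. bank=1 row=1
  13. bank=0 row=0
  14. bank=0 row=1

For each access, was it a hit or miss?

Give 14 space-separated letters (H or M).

Acc 1: bank1 row0 -> MISS (open row0); precharges=0
Acc 2: bank1 row0 -> HIT
Acc 3: bank1 row2 -> MISS (open row2); precharges=1
Acc 4: bank1 row4 -> MISS (open row4); precharges=2
Acc 5: bank0 row4 -> MISS (open row4); precharges=2
Acc 6: bank1 row0 -> MISS (open row0); precharges=3
Acc 7: bank1 row0 -> HIT
Acc 8: bank0 row0 -> MISS (open row0); precharges=4
Acc 9: bank0 row4 -> MISS (open row4); precharges=5
Acc 10: bank1 row4 -> MISS (open row4); precharges=6
Acc 11: bank1 row1 -> MISS (open row1); precharges=7
Acc 12: bank1 row1 -> HIT
Acc 13: bank0 row0 -> MISS (open row0); precharges=8
Acc 14: bank0 row1 -> MISS (open row1); precharges=9

Answer: M H M M M M H M M M M H M M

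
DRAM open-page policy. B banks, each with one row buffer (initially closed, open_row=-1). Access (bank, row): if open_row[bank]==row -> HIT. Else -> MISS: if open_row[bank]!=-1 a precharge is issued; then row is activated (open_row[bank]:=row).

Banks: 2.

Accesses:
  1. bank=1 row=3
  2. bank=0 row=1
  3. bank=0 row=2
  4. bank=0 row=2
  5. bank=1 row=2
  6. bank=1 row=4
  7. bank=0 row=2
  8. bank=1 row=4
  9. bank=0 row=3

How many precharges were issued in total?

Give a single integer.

Acc 1: bank1 row3 -> MISS (open row3); precharges=0
Acc 2: bank0 row1 -> MISS (open row1); precharges=0
Acc 3: bank0 row2 -> MISS (open row2); precharges=1
Acc 4: bank0 row2 -> HIT
Acc 5: bank1 row2 -> MISS (open row2); precharges=2
Acc 6: bank1 row4 -> MISS (open row4); precharges=3
Acc 7: bank0 row2 -> HIT
Acc 8: bank1 row4 -> HIT
Acc 9: bank0 row3 -> MISS (open row3); precharges=4

Answer: 4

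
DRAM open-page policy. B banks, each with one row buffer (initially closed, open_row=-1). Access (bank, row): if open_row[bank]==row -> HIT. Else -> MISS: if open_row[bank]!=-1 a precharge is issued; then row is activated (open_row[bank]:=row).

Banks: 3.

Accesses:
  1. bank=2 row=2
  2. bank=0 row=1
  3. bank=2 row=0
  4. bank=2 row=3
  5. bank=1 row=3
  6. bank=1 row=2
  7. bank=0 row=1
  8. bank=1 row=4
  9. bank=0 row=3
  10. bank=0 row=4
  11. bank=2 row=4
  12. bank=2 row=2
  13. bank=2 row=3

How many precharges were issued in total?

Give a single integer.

Answer: 9

Derivation:
Acc 1: bank2 row2 -> MISS (open row2); precharges=0
Acc 2: bank0 row1 -> MISS (open row1); precharges=0
Acc 3: bank2 row0 -> MISS (open row0); precharges=1
Acc 4: bank2 row3 -> MISS (open row3); precharges=2
Acc 5: bank1 row3 -> MISS (open row3); precharges=2
Acc 6: bank1 row2 -> MISS (open row2); precharges=3
Acc 7: bank0 row1 -> HIT
Acc 8: bank1 row4 -> MISS (open row4); precharges=4
Acc 9: bank0 row3 -> MISS (open row3); precharges=5
Acc 10: bank0 row4 -> MISS (open row4); precharges=6
Acc 11: bank2 row4 -> MISS (open row4); precharges=7
Acc 12: bank2 row2 -> MISS (open row2); precharges=8
Acc 13: bank2 row3 -> MISS (open row3); precharges=9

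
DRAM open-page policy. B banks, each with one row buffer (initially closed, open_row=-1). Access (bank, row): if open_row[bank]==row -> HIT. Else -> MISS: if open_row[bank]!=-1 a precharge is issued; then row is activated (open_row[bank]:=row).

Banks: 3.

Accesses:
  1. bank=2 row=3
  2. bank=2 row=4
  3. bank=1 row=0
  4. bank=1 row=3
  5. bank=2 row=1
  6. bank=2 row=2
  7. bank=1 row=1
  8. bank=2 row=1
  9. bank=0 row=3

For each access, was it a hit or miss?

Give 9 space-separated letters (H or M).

Answer: M M M M M M M M M

Derivation:
Acc 1: bank2 row3 -> MISS (open row3); precharges=0
Acc 2: bank2 row4 -> MISS (open row4); precharges=1
Acc 3: bank1 row0 -> MISS (open row0); precharges=1
Acc 4: bank1 row3 -> MISS (open row3); precharges=2
Acc 5: bank2 row1 -> MISS (open row1); precharges=3
Acc 6: bank2 row2 -> MISS (open row2); precharges=4
Acc 7: bank1 row1 -> MISS (open row1); precharges=5
Acc 8: bank2 row1 -> MISS (open row1); precharges=6
Acc 9: bank0 row3 -> MISS (open row3); precharges=6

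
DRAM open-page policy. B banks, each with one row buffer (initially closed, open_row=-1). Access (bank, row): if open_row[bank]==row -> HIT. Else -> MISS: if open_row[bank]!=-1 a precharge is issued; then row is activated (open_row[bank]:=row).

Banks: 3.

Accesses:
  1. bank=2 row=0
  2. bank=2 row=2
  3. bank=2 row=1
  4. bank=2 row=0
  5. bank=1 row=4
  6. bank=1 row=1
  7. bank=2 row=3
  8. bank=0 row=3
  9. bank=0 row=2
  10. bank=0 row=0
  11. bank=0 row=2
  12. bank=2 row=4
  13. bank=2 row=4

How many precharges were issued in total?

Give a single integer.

Answer: 9

Derivation:
Acc 1: bank2 row0 -> MISS (open row0); precharges=0
Acc 2: bank2 row2 -> MISS (open row2); precharges=1
Acc 3: bank2 row1 -> MISS (open row1); precharges=2
Acc 4: bank2 row0 -> MISS (open row0); precharges=3
Acc 5: bank1 row4 -> MISS (open row4); precharges=3
Acc 6: bank1 row1 -> MISS (open row1); precharges=4
Acc 7: bank2 row3 -> MISS (open row3); precharges=5
Acc 8: bank0 row3 -> MISS (open row3); precharges=5
Acc 9: bank0 row2 -> MISS (open row2); precharges=6
Acc 10: bank0 row0 -> MISS (open row0); precharges=7
Acc 11: bank0 row2 -> MISS (open row2); precharges=8
Acc 12: bank2 row4 -> MISS (open row4); precharges=9
Acc 13: bank2 row4 -> HIT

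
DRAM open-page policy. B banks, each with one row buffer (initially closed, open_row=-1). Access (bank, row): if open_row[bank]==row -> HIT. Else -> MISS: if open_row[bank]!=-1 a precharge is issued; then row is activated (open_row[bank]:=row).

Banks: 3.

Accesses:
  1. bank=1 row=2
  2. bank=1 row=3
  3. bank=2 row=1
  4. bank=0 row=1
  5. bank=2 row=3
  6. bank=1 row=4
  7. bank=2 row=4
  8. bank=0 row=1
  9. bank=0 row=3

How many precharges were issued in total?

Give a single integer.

Answer: 5

Derivation:
Acc 1: bank1 row2 -> MISS (open row2); precharges=0
Acc 2: bank1 row3 -> MISS (open row3); precharges=1
Acc 3: bank2 row1 -> MISS (open row1); precharges=1
Acc 4: bank0 row1 -> MISS (open row1); precharges=1
Acc 5: bank2 row3 -> MISS (open row3); precharges=2
Acc 6: bank1 row4 -> MISS (open row4); precharges=3
Acc 7: bank2 row4 -> MISS (open row4); precharges=4
Acc 8: bank0 row1 -> HIT
Acc 9: bank0 row3 -> MISS (open row3); precharges=5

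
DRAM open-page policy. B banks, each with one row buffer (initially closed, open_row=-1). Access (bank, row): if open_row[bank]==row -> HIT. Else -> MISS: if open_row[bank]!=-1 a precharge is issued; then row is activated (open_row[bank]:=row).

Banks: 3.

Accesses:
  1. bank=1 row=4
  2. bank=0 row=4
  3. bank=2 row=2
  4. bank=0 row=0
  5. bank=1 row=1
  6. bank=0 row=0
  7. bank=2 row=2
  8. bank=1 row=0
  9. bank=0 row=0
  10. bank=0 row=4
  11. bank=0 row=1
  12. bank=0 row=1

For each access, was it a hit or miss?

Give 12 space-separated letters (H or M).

Answer: M M M M M H H M H M M H

Derivation:
Acc 1: bank1 row4 -> MISS (open row4); precharges=0
Acc 2: bank0 row4 -> MISS (open row4); precharges=0
Acc 3: bank2 row2 -> MISS (open row2); precharges=0
Acc 4: bank0 row0 -> MISS (open row0); precharges=1
Acc 5: bank1 row1 -> MISS (open row1); precharges=2
Acc 6: bank0 row0 -> HIT
Acc 7: bank2 row2 -> HIT
Acc 8: bank1 row0 -> MISS (open row0); precharges=3
Acc 9: bank0 row0 -> HIT
Acc 10: bank0 row4 -> MISS (open row4); precharges=4
Acc 11: bank0 row1 -> MISS (open row1); precharges=5
Acc 12: bank0 row1 -> HIT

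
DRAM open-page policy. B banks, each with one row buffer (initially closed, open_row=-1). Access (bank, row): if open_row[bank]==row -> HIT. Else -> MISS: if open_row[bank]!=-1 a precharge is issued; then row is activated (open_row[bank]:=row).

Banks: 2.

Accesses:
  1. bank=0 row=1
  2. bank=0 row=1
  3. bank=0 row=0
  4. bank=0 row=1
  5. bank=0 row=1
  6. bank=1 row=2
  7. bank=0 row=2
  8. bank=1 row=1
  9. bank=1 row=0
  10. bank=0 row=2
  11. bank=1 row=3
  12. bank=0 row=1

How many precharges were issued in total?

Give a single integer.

Answer: 7

Derivation:
Acc 1: bank0 row1 -> MISS (open row1); precharges=0
Acc 2: bank0 row1 -> HIT
Acc 3: bank0 row0 -> MISS (open row0); precharges=1
Acc 4: bank0 row1 -> MISS (open row1); precharges=2
Acc 5: bank0 row1 -> HIT
Acc 6: bank1 row2 -> MISS (open row2); precharges=2
Acc 7: bank0 row2 -> MISS (open row2); precharges=3
Acc 8: bank1 row1 -> MISS (open row1); precharges=4
Acc 9: bank1 row0 -> MISS (open row0); precharges=5
Acc 10: bank0 row2 -> HIT
Acc 11: bank1 row3 -> MISS (open row3); precharges=6
Acc 12: bank0 row1 -> MISS (open row1); precharges=7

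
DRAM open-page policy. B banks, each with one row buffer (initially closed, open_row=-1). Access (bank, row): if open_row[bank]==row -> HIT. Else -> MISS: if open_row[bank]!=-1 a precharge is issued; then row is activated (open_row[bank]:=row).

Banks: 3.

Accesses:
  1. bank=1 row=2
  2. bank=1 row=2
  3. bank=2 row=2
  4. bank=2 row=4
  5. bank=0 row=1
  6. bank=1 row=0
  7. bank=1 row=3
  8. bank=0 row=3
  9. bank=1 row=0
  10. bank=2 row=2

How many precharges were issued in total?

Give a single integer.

Acc 1: bank1 row2 -> MISS (open row2); precharges=0
Acc 2: bank1 row2 -> HIT
Acc 3: bank2 row2 -> MISS (open row2); precharges=0
Acc 4: bank2 row4 -> MISS (open row4); precharges=1
Acc 5: bank0 row1 -> MISS (open row1); precharges=1
Acc 6: bank1 row0 -> MISS (open row0); precharges=2
Acc 7: bank1 row3 -> MISS (open row3); precharges=3
Acc 8: bank0 row3 -> MISS (open row3); precharges=4
Acc 9: bank1 row0 -> MISS (open row0); precharges=5
Acc 10: bank2 row2 -> MISS (open row2); precharges=6

Answer: 6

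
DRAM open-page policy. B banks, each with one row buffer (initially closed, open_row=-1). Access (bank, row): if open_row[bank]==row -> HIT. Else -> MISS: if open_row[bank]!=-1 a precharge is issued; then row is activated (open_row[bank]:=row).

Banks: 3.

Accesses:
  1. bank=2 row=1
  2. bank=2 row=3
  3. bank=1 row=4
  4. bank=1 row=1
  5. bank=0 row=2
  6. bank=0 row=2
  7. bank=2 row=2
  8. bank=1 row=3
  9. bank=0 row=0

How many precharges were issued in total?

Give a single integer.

Acc 1: bank2 row1 -> MISS (open row1); precharges=0
Acc 2: bank2 row3 -> MISS (open row3); precharges=1
Acc 3: bank1 row4 -> MISS (open row4); precharges=1
Acc 4: bank1 row1 -> MISS (open row1); precharges=2
Acc 5: bank0 row2 -> MISS (open row2); precharges=2
Acc 6: bank0 row2 -> HIT
Acc 7: bank2 row2 -> MISS (open row2); precharges=3
Acc 8: bank1 row3 -> MISS (open row3); precharges=4
Acc 9: bank0 row0 -> MISS (open row0); precharges=5

Answer: 5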